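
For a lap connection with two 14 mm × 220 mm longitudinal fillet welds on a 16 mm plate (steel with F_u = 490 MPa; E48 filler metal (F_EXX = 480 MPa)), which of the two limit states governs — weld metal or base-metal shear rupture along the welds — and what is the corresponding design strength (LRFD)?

t_e = 0.707 × 14 = 9.898 mm; L = 440 mm.
Weld metal: φR_n = 0.75 × 0.6 × 480 × 9.898 × 440 × 10⁻³ = 940.7 kN.
Base metal (shear rupture): φR_n = 0.75 × 0.6 × 490 × 16 × 440 × 10⁻³ = 1552 kN.
Governing: weld metal.

φR_n ≈ 941 kN (weld metal governs)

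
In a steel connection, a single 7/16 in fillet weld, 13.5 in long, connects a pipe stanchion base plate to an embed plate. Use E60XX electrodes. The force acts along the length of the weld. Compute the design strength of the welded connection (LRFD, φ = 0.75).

φR_n ≈ 113 kips

E60XX → F_EXX = 60 ksi.
Effective throat t_e = 0.707 × 0.4375 = 0.3093 in.
Total length L = 13.5 in; A_we = 0.3093 × 13.5 = 4.176 in².
F_nw = 0.6 F_EXX = 0.6 × 60 = 36 ksi.
φR_n = 0.75 × 36 × 4.176 = 112.7 kips.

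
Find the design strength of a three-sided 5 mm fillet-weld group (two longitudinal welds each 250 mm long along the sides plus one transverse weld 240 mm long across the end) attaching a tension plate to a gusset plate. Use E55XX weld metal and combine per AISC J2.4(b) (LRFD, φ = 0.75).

φR_n ≈ 687 kN

E55XX → F_EXX = 550 MPa.
t_e = 0.707 × 5 = 3.535 mm.
R_nwl = 0.6 × 550 × 3.535 × 500 × 10⁻³ = 583.3 kN (longitudinal, 2 welds).
R_nwt = 0.6 × 550 × 3.535 × 240 × 10⁻³ = 280 kN (transverse, base value).
(i) R_nwl + R_nwt = 863.2 kN; (ii) 0.85 R_nwl + 1.5 R_nwt = 915.7 kN.
R_n = max = 915.7 kN [governs: (ii)]; φR_n = 686.8 kN.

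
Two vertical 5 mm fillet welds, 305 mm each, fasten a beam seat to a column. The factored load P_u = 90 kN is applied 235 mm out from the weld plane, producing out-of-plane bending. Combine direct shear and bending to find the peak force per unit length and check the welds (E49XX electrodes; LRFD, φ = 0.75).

E49XX → F_EXX = 490 MPa.
L_w = 2 × 305 = 610 mm; section modulus (unit throat) S = 2 × L²/6 = 31010 mm².
Direct shear f_v = P/L_w = 90×10³/610 = 147.5 N/mm.
Moment M = P × e = 90×10³ × 235 = 21150000 N·mm; bending f_b = M/S = 682.1 N/mm.
f_max = √(f_v² + f_b²) = √(147.5² + 682.1²) = 697.8 N/mm.
φr_n = 0.75 × 0.6 × 490 × (0.707 × 5) = 779.5 N/mm → adequate.

f_max ≈ 698 N/mm; adequate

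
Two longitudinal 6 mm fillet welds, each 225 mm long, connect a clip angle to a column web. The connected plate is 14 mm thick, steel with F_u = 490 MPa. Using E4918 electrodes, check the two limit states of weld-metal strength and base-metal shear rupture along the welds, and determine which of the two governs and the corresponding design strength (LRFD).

E49XX → F_EXX = 490 MPa.
t_e = 0.707 × 6 = 4.242 mm; L = 450 mm.
Weld metal: φR_n = 0.75 × 0.6 × 490 × 4.242 × 450 × 10⁻³ = 420.9 kN.
Base metal (shear rupture): φR_n = 0.75 × 0.6 × 490 × 14 × 450 × 10⁻³ = 1389 kN.
Governing: weld metal.

φR_n ≈ 421 kN (weld metal governs)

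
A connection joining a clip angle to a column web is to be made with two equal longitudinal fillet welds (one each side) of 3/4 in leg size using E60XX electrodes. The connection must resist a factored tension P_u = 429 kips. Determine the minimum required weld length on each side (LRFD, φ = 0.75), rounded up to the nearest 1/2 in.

E60XX → F_EXX = 60 ksi.
Throat t_e = 0.707 × 0.75 = 0.5302 in.
φr_n = 0.75 × 0.6 × 60 × 0.5302 = 14.32 kips/in.
L_req = P_u / φr_n = 429 / 14.32 = 29.96 in total.
Per side: 29.96 / 2 = 14.98 in.
Round up → use L = 15 in on each side.

L = 15 in on each side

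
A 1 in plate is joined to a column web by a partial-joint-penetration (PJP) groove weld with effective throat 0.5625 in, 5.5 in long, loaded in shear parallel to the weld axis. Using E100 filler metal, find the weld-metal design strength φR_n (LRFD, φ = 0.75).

φR_n ≈ 139 kips

E100XX → F_EXX = 100 ksi.
Effective throat (given) t_e = 0.5625 in.
A_we = 0.5625 × 5.5 = 3.094 in².
F_nw = 0.6 F_EXX = 60 ksi.
φR_n = 0.75 × 60 × 3.094 = 139.2 kips.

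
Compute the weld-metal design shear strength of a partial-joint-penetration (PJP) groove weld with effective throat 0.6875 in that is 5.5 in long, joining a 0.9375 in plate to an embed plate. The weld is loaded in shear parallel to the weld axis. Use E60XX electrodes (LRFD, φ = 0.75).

φR_n ≈ 102 kip

E60XX → F_EXX = 60 ksi.
Effective throat (given) t_e = 0.6875 in.
A_we = 0.6875 × 5.5 = 3.781 in².
F_nw = 0.6 F_EXX = 36 ksi.
φR_n = 0.75 × 36 × 3.781 = 102.1 kip.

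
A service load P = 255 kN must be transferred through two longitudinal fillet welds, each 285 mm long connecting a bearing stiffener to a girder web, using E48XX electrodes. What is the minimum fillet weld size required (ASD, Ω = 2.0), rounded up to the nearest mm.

w = 5 mm

E48XX → F_EXX = 480 MPa.
Total weld length L = 570 mm.
Required throat t_e = P × Ω / (0.6 F_EXX × L) = 255 × 2.0 / (0.6 × 480 × 570 × 10⁻³) = 3.107 mm.
Required leg w = t_e / 0.707 = 4.394 mm → use 5 mm.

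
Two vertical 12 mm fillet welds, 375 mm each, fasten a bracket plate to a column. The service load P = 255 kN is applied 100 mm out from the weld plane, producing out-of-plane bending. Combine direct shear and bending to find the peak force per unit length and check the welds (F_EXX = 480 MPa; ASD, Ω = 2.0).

f_max ≈ 642 N/mm; adequate

L_w = 2 × 375 = 750 mm; section modulus (unit throat) S = 2 × L²/6 = 46880 mm².
Direct shear f_v = P/L_w = 255×10³/750 = 340 N/mm.
Moment M = P × e = 255×10³ × 100 = 25500000 N·mm; bending f_b = M/S = 544 N/mm.
f_max = √(f_v² + f_b²) = √(340² + 544²) = 641.5 N/mm.
r_n/Ω = (1/2.0) × 0.6 × 480 × (0.707 × 12) = 1222 N/mm → adequate.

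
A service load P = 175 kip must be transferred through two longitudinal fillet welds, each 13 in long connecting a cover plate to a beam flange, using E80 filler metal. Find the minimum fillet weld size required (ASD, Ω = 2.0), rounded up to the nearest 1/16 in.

w = 7/16 in

E80XX → F_EXX = 80 ksi.
Total weld length L = 26 in.
Required throat t_e = P × Ω / (0.6 F_EXX × L) = 175 × 2.0 / (0.6 × 80 × 26) = 0.2804 in.
Required leg w = t_e / 0.707 = 0.3967 in → use 7/16 in.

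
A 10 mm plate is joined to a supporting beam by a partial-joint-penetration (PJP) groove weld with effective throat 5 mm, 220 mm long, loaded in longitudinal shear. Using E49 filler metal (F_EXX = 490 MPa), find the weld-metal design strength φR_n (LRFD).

Effective throat (given) t_e = 5 mm.
A_we = 5 × 220 = 1100 mm².
F_nw = 0.6 F_EXX = 294 MPa.
φR_n = 0.75 × 294 × 1100 × 10⁻³ = 242.6 kN.

φR_n ≈ 243 kN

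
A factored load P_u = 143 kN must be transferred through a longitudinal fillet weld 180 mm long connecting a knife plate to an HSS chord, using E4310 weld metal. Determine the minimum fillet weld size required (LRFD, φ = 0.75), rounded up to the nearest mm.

E43XX → F_EXX = 430 MPa.
Total weld length L = 180 mm.
Required throat t_e = P_u / (φ × 0.6 F_EXX × L) = 143 / (0.75 × 0.6 × 430 × 180 × 10⁻³) = 4.106 mm.
Required leg w = t_e / 0.707 = 5.807 mm → use 6 mm.

w = 6 mm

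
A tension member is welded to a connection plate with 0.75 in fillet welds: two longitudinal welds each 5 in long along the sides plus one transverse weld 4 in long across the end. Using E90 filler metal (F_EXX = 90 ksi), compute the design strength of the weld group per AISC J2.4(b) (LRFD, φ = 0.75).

t_e = 0.707 × 0.75 = 0.5302 in.
R_nwl = 0.6 × 90 × 0.5302 × 10 = 286.3 kip (longitudinal, 2 welds).
R_nwt = 0.6 × 90 × 0.5302 × 4 = 114.5 kip (transverse, base value).
(i) R_nwl + R_nwt = 400.9 kip; (ii) 0.85 R_nwl + 1.5 R_nwt = 415.2 kip.
R_n = max = 415.2 kip [governs: (ii)]; φR_n = 311.4 kip.

φR_n ≈ 311 kip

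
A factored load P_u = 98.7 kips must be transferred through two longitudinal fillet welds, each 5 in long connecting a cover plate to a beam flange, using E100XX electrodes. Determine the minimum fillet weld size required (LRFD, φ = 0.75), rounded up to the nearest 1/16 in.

w = 5/16 in

E100XX → F_EXX = 100 ksi.
Total weld length L = 10 in.
Required throat t_e = P_u / (φ × 0.6 F_EXX × L) = 98.7 / (0.75 × 0.6 × 100 × 10) = 0.2193 in.
Required leg w = t_e / 0.707 = 0.3102 in → use 5/16 in.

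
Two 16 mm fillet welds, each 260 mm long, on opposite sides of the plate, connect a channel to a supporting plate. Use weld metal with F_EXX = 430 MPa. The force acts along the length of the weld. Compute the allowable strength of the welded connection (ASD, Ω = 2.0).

Effective throat t_e = 0.707 × 16 = 11.31 mm.
Total length L = 520 mm; A_we = 11.31 × 520 = 5882 mm².
F_nw = 0.6 F_EXX = 0.6 × 430 = 258 MPa.
R_n = 258 × 5882 × 10⁻³ = 1518 kN; R_n/Ω = 1518/2.0 = 758.8 kN.

R_n/Ω ≈ 759 kN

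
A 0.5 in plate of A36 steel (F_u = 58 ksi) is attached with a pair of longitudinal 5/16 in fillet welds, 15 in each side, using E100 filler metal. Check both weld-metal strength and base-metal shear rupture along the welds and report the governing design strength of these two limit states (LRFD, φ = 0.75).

φR_n ≈ 298 kips (weld metal governs)

E100XX → F_EXX = 100 ksi.
t_e = 0.707 × 0.3125 = 0.2209 in; L = 30 in.
Weld metal: φR_n = 0.75 × 0.6 × 100 × 0.2209 × 30 = 298.3 kips.
Base metal (shear rupture): φR_n = 0.75 × 0.6 × 58 × 0.5 × 30 = 391.5 kips.
Governing: weld metal.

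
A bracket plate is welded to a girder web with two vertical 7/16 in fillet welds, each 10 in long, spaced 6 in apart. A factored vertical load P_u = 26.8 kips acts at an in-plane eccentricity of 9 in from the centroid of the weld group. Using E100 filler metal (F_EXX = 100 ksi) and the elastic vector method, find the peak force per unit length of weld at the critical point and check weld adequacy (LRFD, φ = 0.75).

f_max ≈ 4.88 kip/in; adequate

Total weld length L_w = 20 in. Treat welds as unit-width lines.
Polar moment about centroid: J = 2[d³/12 + d(b/2)²] = 2[10³/12 + 10×3²] = 346.7 in³.
Direct shear f_v = P/L_w = 26.8 / 20 = 1.34 kip/in (vertical).
Torsion M = P·e = 26.8 × 9 = 241.2 kip·in.
Critical point at (x, y) = (3, 5) from centroid. f_tx = M·y/J = 3.479 kip/in; f_ty = M·x/J = 2.087 kip/in.
Resultant f_max = √[f_tx² + (f_v + f_ty)²] = √[3.479² + (1.34 + 2.087)²] = 4.884 kip/in.
Capacity per unit length: φr_n = 0.75 × 0.6 × 100 × (0.707 × 0.4375) = 13.92 kip/in.
4.884 ≤ 13.92 → adequate.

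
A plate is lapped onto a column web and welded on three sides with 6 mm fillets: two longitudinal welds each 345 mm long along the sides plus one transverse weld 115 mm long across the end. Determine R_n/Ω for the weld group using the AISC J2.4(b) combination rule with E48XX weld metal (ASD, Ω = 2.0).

E48XX → F_EXX = 480 MPa.
t_e = 0.707 × 6 = 4.242 mm.
R_nwl = 0.6 × 480 × 4.242 × 690 × 10⁻³ = 843 kN (longitudinal, 2 welds).
R_nwt = 0.6 × 480 × 4.242 × 115 × 10⁻³ = 140.5 kN (transverse, base value).
(i) R_nwl + R_nwt = 983.5 kN; (ii) 0.85 R_nwl + 1.5 R_nwt = 927.3 kN.
R_n = max = 983.5 kN [governs: (i)]; R_n/Ω = 491.7 kN.

R_n/Ω ≈ 492 kN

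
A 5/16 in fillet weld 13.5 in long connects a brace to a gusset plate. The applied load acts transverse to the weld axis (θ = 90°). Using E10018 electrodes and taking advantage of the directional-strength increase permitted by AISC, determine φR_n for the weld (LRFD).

φR_n ≈ 201 kip

E100XX → F_EXX = 100 ksi.
t_e = 0.707 × 0.3125 = 0.2209 in; A_we = 0.2209 × 13.5 = 2.983 in².
Directional factor: 1.0 + 0.5 sin^1.5(90°) = 1.5.
F_nw = 0.6 × 100 × 1.5 = 90 ksi.
φR_n = 0.75 × 90 × 2.983 = 201.3 kip.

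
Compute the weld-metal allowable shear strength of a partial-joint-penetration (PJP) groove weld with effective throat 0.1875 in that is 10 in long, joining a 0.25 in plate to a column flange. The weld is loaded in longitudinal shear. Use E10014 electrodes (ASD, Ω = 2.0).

R_n/Ω ≈ 56.2 kips

E100XX → F_EXX = 100 ksi.
Effective throat (given) t_e = 0.1875 in.
A_we = 0.1875 × 10 = 1.875 in².
F_nw = 0.6 F_EXX = 60 ksi.
R_n/Ω = (60 × 1.875) / 2.0 = 56.25 kips.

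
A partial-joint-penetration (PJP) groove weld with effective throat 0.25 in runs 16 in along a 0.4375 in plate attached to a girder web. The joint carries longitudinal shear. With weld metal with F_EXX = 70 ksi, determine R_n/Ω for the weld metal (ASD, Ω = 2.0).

Effective throat (given) t_e = 0.25 in.
A_we = 0.25 × 16 = 4 in².
F_nw = 0.6 F_EXX = 42 ksi.
R_n/Ω = (42 × 4) / 2.0 = 84 kip.

R_n/Ω ≈ 84 kip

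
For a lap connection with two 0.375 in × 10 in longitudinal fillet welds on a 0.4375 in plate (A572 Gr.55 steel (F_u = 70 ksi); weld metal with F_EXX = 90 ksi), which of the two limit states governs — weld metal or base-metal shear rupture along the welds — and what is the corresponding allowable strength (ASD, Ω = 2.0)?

R_n/Ω ≈ 143 kips (weld metal governs)

t_e = 0.707 × 0.375 = 0.2651 in; L = 20 in.
Weld metal: R_n/Ω = (1/2.0) × 0.6 × 90 × 0.2651 × 20 = 143.2 kips.
Base metal (shear rupture): R_n/Ω = (1/2.0) × 0.6 × 70 × 0.4375 × 20 = 183.8 kips.
Governing: weld metal.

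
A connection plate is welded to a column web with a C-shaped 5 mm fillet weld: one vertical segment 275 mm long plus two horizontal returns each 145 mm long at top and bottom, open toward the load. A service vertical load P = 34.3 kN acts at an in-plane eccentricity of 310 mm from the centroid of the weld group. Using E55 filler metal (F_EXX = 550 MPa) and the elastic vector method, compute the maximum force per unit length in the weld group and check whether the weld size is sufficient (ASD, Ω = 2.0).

f_max ≈ 261 N/mm; adequate

Total weld length L_w = 565 mm. Treat welds as unit-width lines.
Centroid: x̄ = 2×145×72.5 / 565 = 37.21 mm from the vertical weld.
Polar moment about centroid: J = I_x + I_y = [275³/12 + 2×145×137.5²] + [275×37.21² + 2(145³/12 + 145×35.29²)] = 8466000 mm³.
Direct shear f_v = P/L_w = 34.3×10³ / 565 = 60.71 N/mm (vertical).
Torsion M = P·e = 34.3×10³ × 310 = 10633000 N·mm.
Critical point at (x, y) = (107.8, 137.5) from centroid. f_tx = M·y/J = 172.7 N/mm; f_ty = M·x/J = 135.4 N/mm.
Resultant f_max = √[f_tx² + (f_v + f_ty)²] = √[172.7² + (60.71 + 135.4)²] = 261.3 N/mm.
Capacity per unit length: r_n/Ω = (1/2.0) × 0.6 × 550 × (0.707 × 5) = 583.3 N/mm.
261.3 ≤ 583.3 → adequate.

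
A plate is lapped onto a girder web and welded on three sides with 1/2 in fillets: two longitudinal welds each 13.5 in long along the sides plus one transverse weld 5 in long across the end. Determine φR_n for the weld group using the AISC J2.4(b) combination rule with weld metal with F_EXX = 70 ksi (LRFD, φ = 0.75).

t_e = 0.707 × 0.5 = 0.3535 in.
R_nwl = 0.6 × 70 × 0.3535 × 27 = 400.9 kips (longitudinal, 2 welds).
R_nwt = 0.6 × 70 × 0.3535 × 5 = 74.23 kips (transverse, base value).
(i) R_nwl + R_nwt = 475.1 kips; (ii) 0.85 R_nwl + 1.5 R_nwt = 452.1 kips.
R_n = max = 475.1 kips [governs: (i)]; φR_n = 356.3 kips.

φR_n ≈ 356 kips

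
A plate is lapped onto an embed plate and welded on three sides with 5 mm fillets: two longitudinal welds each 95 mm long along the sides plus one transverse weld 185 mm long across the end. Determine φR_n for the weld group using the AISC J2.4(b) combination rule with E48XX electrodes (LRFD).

φR_n ≈ 335 kN

E48XX → F_EXX = 480 MPa.
t_e = 0.707 × 5 = 3.535 mm.
R_nwl = 0.6 × 480 × 3.535 × 190 × 10⁻³ = 193.4 kN (longitudinal, 2 welds).
R_nwt = 0.6 × 480 × 3.535 × 185 × 10⁻³ = 188.3 kN (transverse, base value).
(i) R_nwl + R_nwt = 381.8 kN; (ii) 0.85 R_nwl + 1.5 R_nwt = 446.9 kN.
R_n = max = 446.9 kN [governs: (ii)]; φR_n = 335.2 kN.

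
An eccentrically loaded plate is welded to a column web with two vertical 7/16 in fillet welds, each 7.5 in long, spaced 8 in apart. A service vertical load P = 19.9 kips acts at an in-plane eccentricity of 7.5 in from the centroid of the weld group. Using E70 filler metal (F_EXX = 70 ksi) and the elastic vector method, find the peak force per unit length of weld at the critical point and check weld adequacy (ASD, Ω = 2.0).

Total weld length L_w = 15 in. Treat welds as unit-width lines.
Polar moment about centroid: J = 2[d³/12 + d(b/2)²] = 2[7.5³/12 + 7.5×4²] = 310.3 in³.
Direct shear f_v = P/L_w = 19.9 / 15 = 1.327 kip/in (vertical).
Torsion M = P·e = 19.9 × 7.5 = 149.25 kip·in.
Critical point at (x, y) = (4, 3.75) from centroid. f_tx = M·y/J = 1.804 kip/in; f_ty = M·x/J = 1.924 kip/in.
Resultant f_max = √[f_tx² + (f_v + f_ty)²] = √[1.804² + (1.327 + 1.924)²] = 3.717 kip/in.
Capacity per unit length: r_n/Ω = (1/2.0) × 0.6 × 70 × (0.707 × 0.4375) = 6.496 kip/in.
3.717 ≤ 6.496 → adequate.

f_max ≈ 3.72 kip/in; adequate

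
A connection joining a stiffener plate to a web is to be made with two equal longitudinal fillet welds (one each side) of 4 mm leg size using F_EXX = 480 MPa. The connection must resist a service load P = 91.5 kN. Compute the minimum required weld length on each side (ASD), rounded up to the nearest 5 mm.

Throat t_e = 0.707 × 4 = 2.828 mm.
r_n/Ω = (0.6 × 480 × 2.828) / 2.0 = 407.2 N/mm = 0.4072 kN/mm.
L_req = P / (r_n/Ω) = 91.5 / 0.4072 = 224.7 mm total.
Per side: 224.7 / 2 = 112.3 mm.
Round up → use L = 115 mm on each side.

L = 115 mm on each side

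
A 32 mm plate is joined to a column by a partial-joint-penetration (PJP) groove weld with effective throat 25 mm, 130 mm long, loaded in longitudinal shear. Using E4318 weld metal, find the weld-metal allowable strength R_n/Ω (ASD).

R_n/Ω ≈ 419 kN

E43XX → F_EXX = 430 MPa.
Effective throat (given) t_e = 25 mm.
A_we = 25 × 130 = 3250 mm².
F_nw = 0.6 F_EXX = 258 MPa.
R_n/Ω = (258 × 3250) / 2.0 × 10⁻³ = 419.2 kN.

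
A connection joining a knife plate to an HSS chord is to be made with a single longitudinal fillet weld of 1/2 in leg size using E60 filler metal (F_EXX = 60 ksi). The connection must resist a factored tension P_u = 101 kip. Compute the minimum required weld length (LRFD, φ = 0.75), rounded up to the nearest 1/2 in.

L = 11 in

Throat t_e = 0.707 × 0.5 = 0.3535 in.
φr_n = 0.75 × 0.6 × 60 × 0.3535 = 9.544 kip/in.
L_req = P_u / φr_n = 101 / 9.544 = 10.58 in total.
Round up → use L = 11 in.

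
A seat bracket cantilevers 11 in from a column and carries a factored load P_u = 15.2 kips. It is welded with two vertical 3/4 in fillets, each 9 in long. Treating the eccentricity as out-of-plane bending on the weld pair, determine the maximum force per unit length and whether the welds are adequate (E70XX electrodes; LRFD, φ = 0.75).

f_max ≈ 6.25 kip/in; adequate

E70XX → F_EXX = 70 ksi.
L_w = 2 × 9 = 18 in; section modulus (unit throat) S = 2 × L²/6 = 27 in².
Direct shear f_v = P/L_w = 15.2/18 = 0.8444 kip/in.
Moment M = P × e = 15.2 × 11 = 167.2 kip·in; bending f_b = M/S = 6.193 kip/in.
f_max = √(f_v² + f_b²) = √(0.8444² + 6.193²) = 6.25 kip/in.
φr_n = 0.75 × 0.6 × 70 × (0.707 × 0.75) = 16.7 kip/in → adequate.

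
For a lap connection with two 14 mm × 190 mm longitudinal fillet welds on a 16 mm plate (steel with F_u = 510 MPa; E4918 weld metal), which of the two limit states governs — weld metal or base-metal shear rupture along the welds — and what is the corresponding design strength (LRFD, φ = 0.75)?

E49XX → F_EXX = 490 MPa.
t_e = 0.707 × 14 = 9.898 mm; L = 380 mm.
Weld metal: φR_n = 0.75 × 0.6 × 490 × 9.898 × 380 × 10⁻³ = 829.4 kN.
Base metal (shear rupture): φR_n = 0.75 × 0.6 × 510 × 16 × 380 × 10⁻³ = 1395 kN.
Governing: weld metal.

φR_n ≈ 829 kN (weld metal governs)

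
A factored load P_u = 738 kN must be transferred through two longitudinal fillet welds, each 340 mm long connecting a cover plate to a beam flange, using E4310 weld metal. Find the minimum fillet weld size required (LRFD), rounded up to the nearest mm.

w = 8 mm

E43XX → F_EXX = 430 MPa.
Total weld length L = 680 mm.
Required throat t_e = P_u / (φ × 0.6 F_EXX × L) = 738 / (0.75 × 0.6 × 430 × 680 × 10⁻³) = 5.609 mm.
Required leg w = t_e / 0.707 = 7.933 mm → use 8 mm.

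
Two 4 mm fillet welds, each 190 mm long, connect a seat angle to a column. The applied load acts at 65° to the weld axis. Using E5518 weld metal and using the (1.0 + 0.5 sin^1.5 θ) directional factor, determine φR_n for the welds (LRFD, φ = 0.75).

φR_n ≈ 381 kN

E55XX → F_EXX = 550 MPa.
t_e = 0.707 × 4 = 2.828 mm; A_we = 2.828 × 380 = 1075 mm².
Directional factor: 1.0 + 0.5 sin^1.5(65°) = 1.431.
F_nw = 0.6 × 550 × 1.431 = 472.4 MPa.
φR_n = 0.75 × 472.4 × 1075 × 10⁻³ = 380.7 kN.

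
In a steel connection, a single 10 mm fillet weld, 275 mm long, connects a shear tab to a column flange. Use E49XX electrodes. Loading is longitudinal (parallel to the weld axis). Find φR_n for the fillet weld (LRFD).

φR_n ≈ 429 kN

E49XX → F_EXX = 490 MPa.
Effective throat t_e = 0.707 × 10 = 7.07 mm.
Total length L = 275 mm; A_we = 7.07 × 275 = 1944 mm².
F_nw = 0.6 F_EXX = 0.6 × 490 = 294 MPa.
φR_n = 0.75 × 294 × 1944 × 10⁻³ = 428.7 kN.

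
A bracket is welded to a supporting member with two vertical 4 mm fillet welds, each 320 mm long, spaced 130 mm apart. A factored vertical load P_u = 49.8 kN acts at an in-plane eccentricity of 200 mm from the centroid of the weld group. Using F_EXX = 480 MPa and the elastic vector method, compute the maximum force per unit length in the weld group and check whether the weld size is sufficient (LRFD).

f_max ≈ 251 N/mm; adequate

Total weld length L_w = 640 mm. Treat welds as unit-width lines.
Polar moment about centroid: J = 2[d³/12 + d(b/2)²] = 2[320³/12 + 320×65²] = 8165000 mm³.
Direct shear f_v = P/L_w = 49.8×10³ / 640 = 77.81 N/mm (vertical).
Torsion M = P·e = 49.8×10³ × 200 = 9960000 N·mm.
Critical point at (x, y) = (65, 160) from centroid. f_tx = M·y/J = 195.2 N/mm; f_ty = M·x/J = 79.29 N/mm.
Resultant f_max = √[f_tx² + (f_v + f_ty)²] = √[195.2² + (77.81 + 79.29)²] = 250.5 N/mm.
Capacity per unit length: φr_n = 0.75 × 0.6 × 480 × (0.707 × 4) = 610.8 N/mm.
250.5 ≤ 610.8 → adequate.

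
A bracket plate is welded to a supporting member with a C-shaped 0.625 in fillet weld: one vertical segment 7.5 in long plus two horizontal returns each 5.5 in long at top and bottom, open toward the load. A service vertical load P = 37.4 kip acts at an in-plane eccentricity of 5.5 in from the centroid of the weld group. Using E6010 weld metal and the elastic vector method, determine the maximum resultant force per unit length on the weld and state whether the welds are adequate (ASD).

f_max ≈ 6.03 kip/in; adequate

E60XX → F_EXX = 60 ksi.
Total weld length L_w = 18.5 in. Treat welds as unit-width lines.
Centroid: x̄ = 2×5.5×2.75 / 18.5 = 1.635 in from the vertical weld.
Polar moment about centroid: J = I_x + I_y = [7.5³/12 + 2×5.5×3.75²] + [7.5×1.635² + 2(5.5³/12 + 5.5×1.115²)] = 251.3 in³.
Direct shear f_v = P/L_w = 37.4 / 18.5 = 2.022 kip/in (vertical).
Torsion M = P·e = 37.4 × 5.5 = 205.7 kip·in.
Critical point at (x, y) = (3.865, 3.75) from centroid. f_tx = M·y/J = 3.07 kip/in; f_ty = M·x/J = 3.164 kip/in.
Resultant f_max = √[f_tx² + (f_v + f_ty)²] = √[3.07² + (2.022 + 3.164)²] = 6.026 kip/in.
Capacity per unit length: r_n/Ω = (1/2.0) × 0.6 × 60 × (0.707 × 0.625) = 7.954 kip/in.
6.026 ≤ 7.954 → adequate.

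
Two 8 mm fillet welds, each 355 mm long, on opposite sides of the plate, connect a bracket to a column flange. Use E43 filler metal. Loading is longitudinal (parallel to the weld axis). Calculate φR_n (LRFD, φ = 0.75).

φR_n ≈ 777 kN

E43XX → F_EXX = 430 MPa.
Effective throat t_e = 0.707 × 8 = 5.656 mm.
Total length L = 710 mm; A_we = 5.656 × 710 = 4016 mm².
F_nw = 0.6 F_EXX = 0.6 × 430 = 258 MPa.
φR_n = 0.75 × 258 × 4016 × 10⁻³ = 777 kN.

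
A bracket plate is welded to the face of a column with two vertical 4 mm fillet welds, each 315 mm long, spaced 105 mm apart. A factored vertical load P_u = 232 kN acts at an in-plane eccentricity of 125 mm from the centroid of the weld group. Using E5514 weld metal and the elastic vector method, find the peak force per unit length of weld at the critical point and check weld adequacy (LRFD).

f_max ≈ 882 N/mm; NOT adequate

E55XX → F_EXX = 550 MPa.
Total weld length L_w = 630 mm. Treat welds as unit-width lines.
Polar moment about centroid: J = 2[d³/12 + d(b/2)²] = 2[315³/12 + 315×52.5²] = 6946000 mm³.
Direct shear f_v = P/L_w = 232×10³ / 630 = 368.3 N/mm (vertical).
Torsion M = P·e = 232×10³ × 125 = 29000000 N·mm.
Critical point at (x, y) = (52.5, 157.5) from centroid. f_tx = M·y/J = 657.6 N/mm; f_ty = M·x/J = 219.2 N/mm.
Resultant f_max = √[f_tx² + (f_v + f_ty)²] = √[657.6² + (368.3 + 219.2)²] = 881.8 N/mm.
Capacity per unit length: φr_n = 0.75 × 0.6 × 550 × (0.707 × 4) = 699.9 N/mm.
881.8 > 699.9 → NOT adequate.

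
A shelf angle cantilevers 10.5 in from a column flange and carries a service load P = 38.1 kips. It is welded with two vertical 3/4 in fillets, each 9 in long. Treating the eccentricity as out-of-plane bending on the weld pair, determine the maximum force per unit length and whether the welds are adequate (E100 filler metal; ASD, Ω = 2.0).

f_max ≈ 15 kip/in; adequate

E100XX → F_EXX = 100 ksi.
L_w = 2 × 9 = 18 in; section modulus (unit throat) S = 2 × L²/6 = 27 in².
Direct shear f_v = P/L_w = 38.1/18 = 2.117 kip/in.
Moment M = P × e = 38.1 × 10.5 = 400.05 kip·in; bending f_b = M/S = 14.82 kip/in.
f_max = √(f_v² + f_b²) = √(2.117² + 14.82²) = 14.97 kip/in.
r_n/Ω = (1/2.0) × 0.6 × 100 × (0.707 × 0.75) = 15.91 kip/in → adequate.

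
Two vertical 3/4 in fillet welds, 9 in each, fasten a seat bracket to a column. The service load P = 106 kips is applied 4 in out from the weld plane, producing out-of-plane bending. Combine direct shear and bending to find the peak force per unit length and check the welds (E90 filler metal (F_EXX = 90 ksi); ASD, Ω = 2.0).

L_w = 2 × 9 = 18 in; section modulus (unit throat) S = 2 × L²/6 = 27 in².
Direct shear f_v = P/L_w = 106/18 = 5.889 kip/in.
Moment M = P × e = 106 × 4 = 424 kip·in; bending f_b = M/S = 15.7 kip/in.
f_max = √(f_v² + f_b²) = √(5.889² + 15.7²) = 16.77 kip/in.
r_n/Ω = (1/2.0) × 0.6 × 90 × (0.707 × 0.75) = 14.32 kip/in → NOT adequate.

f_max ≈ 16.8 kip/in; NOT adequate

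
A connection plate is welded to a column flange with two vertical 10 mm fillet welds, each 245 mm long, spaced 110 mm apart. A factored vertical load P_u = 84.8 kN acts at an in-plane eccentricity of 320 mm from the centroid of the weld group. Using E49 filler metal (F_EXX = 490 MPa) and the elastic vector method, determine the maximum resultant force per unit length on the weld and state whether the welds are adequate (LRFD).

Total weld length L_w = 490 mm. Treat welds as unit-width lines.
Polar moment about centroid: J = 2[d³/12 + d(b/2)²] = 2[245³/12 + 245×55²] = 3933000 mm³.
Direct shear f_v = P/L_w = 84.8×10³ / 490 = 173.1 N/mm (vertical).
Torsion M = P·e = 84.8×10³ × 320 = 27136000 N·mm.
Critical point at (x, y) = (55, 122.5) from centroid. f_tx = M·y/J = 845.1 N/mm; f_ty = M·x/J = 379.5 N/mm.
Resultant f_max = √[f_tx² + (f_v + f_ty)²] = √[845.1² + (173.1 + 379.5)²] = 1010 N/mm.
Capacity per unit length: φr_n = 0.75 × 0.6 × 490 × (0.707 × 10) = 1559 N/mm.
1010 ≤ 1559 → adequate.

f_max ≈ 1010 N/mm; adequate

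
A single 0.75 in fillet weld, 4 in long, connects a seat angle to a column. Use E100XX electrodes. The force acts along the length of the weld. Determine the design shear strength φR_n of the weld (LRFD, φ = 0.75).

φR_n ≈ 95.4 kips

E100XX → F_EXX = 100 ksi.
Effective throat t_e = 0.707 × 0.75 = 0.5302 in.
Total length L = 4 in; A_we = 0.5302 × 4 = 2.121 in².
F_nw = 0.6 F_EXX = 0.6 × 100 = 60 ksi.
φR_n = 0.75 × 60 × 2.121 = 95.45 kips.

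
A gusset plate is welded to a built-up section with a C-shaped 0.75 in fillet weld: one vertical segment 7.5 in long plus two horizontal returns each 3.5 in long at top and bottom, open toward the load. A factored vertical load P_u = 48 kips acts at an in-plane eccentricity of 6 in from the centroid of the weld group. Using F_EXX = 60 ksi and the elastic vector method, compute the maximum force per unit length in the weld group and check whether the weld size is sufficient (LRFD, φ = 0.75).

Total weld length L_w = 14.5 in. Treat welds as unit-width lines.
Centroid: x̄ = 2×3.5×1.75 / 14.5 = 0.8448 in from the vertical weld.
Polar moment about centroid: J = I_x + I_y = [7.5³/12 + 2×3.5×3.75²] + [7.5×0.8448² + 2(3.5³/12 + 3.5×0.9052²)] = 151.8 in³.
Direct shear f_v = P/L_w = 48 / 14.5 = 3.31 kip/in (vertical).
Torsion M = P·e = 48 × 6 = 288 kip·in.
Critical point at (x, y) = (2.655, 3.75) from centroid. f_tx = M·y/J = 7.113 kip/in; f_ty = M·x/J = 5.037 kip/in.
Resultant f_max = √[f_tx² + (f_v + f_ty)²] = √[7.113² + (3.31 + 5.037)²] = 10.97 kip/in.
Capacity per unit length: φr_n = 0.75 × 0.6 × 60 × (0.707 × 0.75) = 14.32 kip/in.
10.97 ≤ 14.32 → adequate.

f_max ≈ 11 kip/in; adequate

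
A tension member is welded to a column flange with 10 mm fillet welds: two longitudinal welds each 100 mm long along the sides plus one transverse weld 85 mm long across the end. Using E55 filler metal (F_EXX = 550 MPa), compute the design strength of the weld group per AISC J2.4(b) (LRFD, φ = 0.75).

t_e = 0.707 × 10 = 7.07 mm.
R_nwl = 0.6 × 550 × 7.07 × 200 × 10⁻³ = 466.6 kN (longitudinal, 2 welds).
R_nwt = 0.6 × 550 × 7.07 × 85 × 10⁻³ = 198.3 kN (transverse, base value).
(i) R_nwl + R_nwt = 664.9 kN; (ii) 0.85 R_nwl + 1.5 R_nwt = 694.1 kN.
R_n = max = 694.1 kN [governs: (ii)]; φR_n = 520.6 kN.

φR_n ≈ 521 kN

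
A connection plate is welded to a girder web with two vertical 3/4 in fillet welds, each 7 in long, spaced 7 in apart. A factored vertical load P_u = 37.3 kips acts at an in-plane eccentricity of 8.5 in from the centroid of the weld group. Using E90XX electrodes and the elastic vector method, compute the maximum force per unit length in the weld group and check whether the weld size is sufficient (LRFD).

E90XX → F_EXX = 90 ksi.
Total weld length L_w = 14 in. Treat welds as unit-width lines.
Polar moment about centroid: J = 2[d³/12 + d(b/2)²] = 2[7³/12 + 7×3.5²] = 228.7 in³.
Direct shear f_v = P/L_w = 37.3 / 14 = 2.664 kip/in (vertical).
Torsion M = P·e = 37.3 × 8.5 = 317.05 kip·in.
Critical point at (x, y) = (3.5, 3.5) from centroid. f_tx = M·y/J = 4.853 kip/in; f_ty = M·x/J = 4.853 kip/in.
Resultant f_max = √[f_tx² + (f_v + f_ty)²] = √[4.853² + (2.664 + 4.853)²] = 8.947 kip/in.
Capacity per unit length: φr_n = 0.75 × 0.6 × 90 × (0.707 × 0.75) = 21.48 kip/in.
8.947 ≤ 21.48 → adequate.

f_max ≈ 8.95 kip/in; adequate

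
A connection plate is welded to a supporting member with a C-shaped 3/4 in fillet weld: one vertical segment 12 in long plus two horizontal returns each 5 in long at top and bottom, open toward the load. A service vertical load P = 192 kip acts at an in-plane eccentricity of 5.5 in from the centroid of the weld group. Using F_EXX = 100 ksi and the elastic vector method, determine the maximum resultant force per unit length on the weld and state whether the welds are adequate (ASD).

Total weld length L_w = 22 in. Treat welds as unit-width lines.
Centroid: x̄ = 2×5×2.5 / 22 = 1.136 in from the vertical weld.
Polar moment about centroid: J = I_x + I_y = [12³/12 + 2×5×6²] + [12×1.136² + 2(5³/12 + 5×1.364²)] = 558.9 in³.
Direct shear f_v = P/L_w = 192 / 22 = 8.727 kip/in (vertical).
Torsion M = P·e = 192 × 5.5 = 1056 kip·in.
Critical point at (x, y) = (3.864, 6) from centroid. f_tx = M·y/J = 11.34 kip/in; f_ty = M·x/J = 7.3 kip/in.
Resultant f_max = √[f_tx² + (f_v + f_ty)²] = √[11.34² + (8.727 + 7.3)²] = 19.63 kip/in.
Capacity per unit length: r_n/Ω = (1/2.0) × 0.6 × 100 × (0.707 × 0.75) = 15.91 kip/in.
19.63 > 15.91 → NOT adequate.

f_max ≈ 19.6 kip/in; NOT adequate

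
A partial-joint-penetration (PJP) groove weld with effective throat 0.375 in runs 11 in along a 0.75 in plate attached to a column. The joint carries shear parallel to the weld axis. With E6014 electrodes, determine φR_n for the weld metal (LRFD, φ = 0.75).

E60XX → F_EXX = 60 ksi.
Effective throat (given) t_e = 0.375 in.
A_we = 0.375 × 11 = 4.125 in².
F_nw = 0.6 F_EXX = 36 ksi.
φR_n = 0.75 × 36 × 4.125 = 111.4 kip.

φR_n ≈ 111 kip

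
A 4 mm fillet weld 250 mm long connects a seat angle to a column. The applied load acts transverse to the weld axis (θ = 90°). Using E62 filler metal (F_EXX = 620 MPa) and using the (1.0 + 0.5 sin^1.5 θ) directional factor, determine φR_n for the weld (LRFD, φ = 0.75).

t_e = 0.707 × 4 = 2.828 mm; A_we = 2.828 × 250 = 707 mm².
Directional factor: 1.0 + 0.5 sin^1.5(90°) = 1.5.
F_nw = 0.6 × 620 × 1.5 = 558 MPa.
φR_n = 0.75 × 558 × 707 × 10⁻³ = 295.9 kN.

φR_n ≈ 296 kN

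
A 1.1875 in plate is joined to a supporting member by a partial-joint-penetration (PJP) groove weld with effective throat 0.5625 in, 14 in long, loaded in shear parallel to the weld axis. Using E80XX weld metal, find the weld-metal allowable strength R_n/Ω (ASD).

E80XX → F_EXX = 80 ksi.
Effective throat (given) t_e = 0.5625 in.
A_we = 0.5625 × 14 = 7.875 in².
F_nw = 0.6 F_EXX = 48 ksi.
R_n/Ω = (48 × 7.875) / 2.0 = 189 kips.

R_n/Ω ≈ 189 kips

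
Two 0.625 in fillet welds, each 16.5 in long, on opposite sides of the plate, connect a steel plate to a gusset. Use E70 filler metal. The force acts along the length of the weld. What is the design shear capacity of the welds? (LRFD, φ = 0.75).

φR_n ≈ 459 kips

E70XX → F_EXX = 70 ksi.
Effective throat t_e = 0.707 × 0.625 = 0.4419 in.
Total length L = 33 in; A_we = 0.4419 × 33 = 14.58 in².
F_nw = 0.6 F_EXX = 0.6 × 70 = 42 ksi.
φR_n = 0.75 × 42 × 14.58 = 459.3 kips.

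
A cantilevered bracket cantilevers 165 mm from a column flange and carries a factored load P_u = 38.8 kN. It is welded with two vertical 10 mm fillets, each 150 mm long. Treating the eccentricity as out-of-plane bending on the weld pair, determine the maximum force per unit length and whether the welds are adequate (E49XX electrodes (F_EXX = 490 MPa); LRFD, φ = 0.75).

f_max ≈ 863 N/mm; adequate

L_w = 2 × 150 = 300 mm; section modulus (unit throat) S = 2 × L²/6 = 7500 mm².
Direct shear f_v = P/L_w = 38.8×10³/300 = 129.3 N/mm.
Moment M = P × e = 38.8×10³ × 165 = 6402000 N·mm; bending f_b = M/S = 853.6 N/mm.
f_max = √(f_v² + f_b²) = √(129.3² + 853.6²) = 863.3 N/mm.
φr_n = 0.75 × 0.6 × 490 × (0.707 × 10) = 1559 N/mm → adequate.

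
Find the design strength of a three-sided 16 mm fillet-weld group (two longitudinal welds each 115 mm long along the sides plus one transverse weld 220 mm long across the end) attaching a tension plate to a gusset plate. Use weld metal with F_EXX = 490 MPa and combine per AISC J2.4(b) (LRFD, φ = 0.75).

φR_n ≈ 1310 kN

t_e = 0.707 × 16 = 11.31 mm.
R_nwl = 0.6 × 490 × 11.31 × 230 × 10⁻³ = 764.9 kN (longitudinal, 2 welds).
R_nwt = 0.6 × 490 × 11.31 × 220 × 10⁻³ = 731.7 kN (transverse, base value).
(i) R_nwl + R_nwt = 1497 kN; (ii) 0.85 R_nwl + 1.5 R_nwt = 1748 kN.
R_n = max = 1748 kN [governs: (ii)]; φR_n = 1311 kN.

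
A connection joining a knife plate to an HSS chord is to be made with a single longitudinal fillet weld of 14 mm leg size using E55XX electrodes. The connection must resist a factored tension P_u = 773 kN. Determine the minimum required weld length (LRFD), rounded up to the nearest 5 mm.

L = 320 mm

E55XX → F_EXX = 550 MPa.
Throat t_e = 0.707 × 14 = 9.898 mm.
φr_n = 0.75 × 0.6 × 550 × 9.898 × 10⁻³ = 2.45 kN/mm.
L_req = P_u / φr_n = 773 / 2.45 = 315.5 mm total.
Round up → use L = 320 mm.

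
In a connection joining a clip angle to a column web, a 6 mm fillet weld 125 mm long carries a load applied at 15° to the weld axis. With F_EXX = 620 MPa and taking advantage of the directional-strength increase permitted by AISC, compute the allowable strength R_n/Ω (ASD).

t_e = 0.707 × 6 = 4.242 mm; A_we = 4.242 × 125 = 530.2 mm².
Directional factor: 1.0 + 0.5 sin^1.5(15°) = 1.066.
F_nw = 0.6 × 620 × 1.066 = 396.5 MPa.
R_n/Ω = (396.5 × 530.2) / 2.0 × 10⁻³ = 105.1 kN.

R_n/Ω ≈ 105 kN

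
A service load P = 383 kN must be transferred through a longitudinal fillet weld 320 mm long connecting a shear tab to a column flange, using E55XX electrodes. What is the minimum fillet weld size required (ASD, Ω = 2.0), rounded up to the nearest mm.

E55XX → F_EXX = 550 MPa.
Total weld length L = 320 mm.
Required throat t_e = P × Ω / (0.6 F_EXX × L) = 383 × 2.0 / (0.6 × 550 × 320 × 10⁻³) = 7.254 mm.
Required leg w = t_e / 0.707 = 10.26 mm → use 11 mm.

w = 11 mm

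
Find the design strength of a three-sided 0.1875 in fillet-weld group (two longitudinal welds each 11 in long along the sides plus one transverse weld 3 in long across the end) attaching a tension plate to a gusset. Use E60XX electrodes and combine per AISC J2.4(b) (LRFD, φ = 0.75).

E60XX → F_EXX = 60 ksi.
t_e = 0.707 × 0.1875 = 0.1326 in.
R_nwl = 0.6 × 60 × 0.1326 × 22 = 105 kips (longitudinal, 2 welds).
R_nwt = 0.6 × 60 × 0.1326 × 3 = 14.32 kips (transverse, base value).
(i) R_nwl + R_nwt = 119.3 kips; (ii) 0.85 R_nwl + 1.5 R_nwt = 110.7 kips.
R_n = max = 119.3 kips [governs: (i)]; φR_n = 89.48 kips.

φR_n ≈ 89.5 kips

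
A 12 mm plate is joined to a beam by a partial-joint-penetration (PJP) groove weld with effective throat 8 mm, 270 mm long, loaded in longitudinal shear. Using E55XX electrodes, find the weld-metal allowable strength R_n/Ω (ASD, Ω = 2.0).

E55XX → F_EXX = 550 MPa.
Effective throat (given) t_e = 8 mm.
A_we = 8 × 270 = 2160 mm².
F_nw = 0.6 F_EXX = 330 MPa.
R_n/Ω = (330 × 2160) / 2.0 × 10⁻³ = 356.4 kN.

R_n/Ω ≈ 356 kN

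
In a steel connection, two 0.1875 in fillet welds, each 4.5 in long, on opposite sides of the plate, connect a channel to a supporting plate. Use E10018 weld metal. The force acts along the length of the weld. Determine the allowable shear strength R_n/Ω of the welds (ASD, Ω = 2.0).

R_n/Ω ≈ 35.8 kip

E100XX → F_EXX = 100 ksi.
Effective throat t_e = 0.707 × 0.1875 = 0.1326 in.
Total length L = 9 in; A_we = 0.1326 × 9 = 1.193 in².
F_nw = 0.6 F_EXX = 0.6 × 100 = 60 ksi.
R_n = 60 × 1.193 = 71.58 kip; R_n/Ω = 71.58/2.0 = 35.79 kip.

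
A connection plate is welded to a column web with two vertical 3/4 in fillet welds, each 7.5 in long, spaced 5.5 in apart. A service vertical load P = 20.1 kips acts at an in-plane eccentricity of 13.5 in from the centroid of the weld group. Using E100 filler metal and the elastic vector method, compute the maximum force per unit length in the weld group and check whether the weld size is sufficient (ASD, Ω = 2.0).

E100XX → F_EXX = 100 ksi.
Total weld length L_w = 15 in. Treat welds as unit-width lines.
Polar moment about centroid: J = 2[d³/12 + d(b/2)²] = 2[7.5³/12 + 7.5×2.75²] = 183.8 in³.
Direct shear f_v = P/L_w = 20.1 / 15 = 1.34 kip/in (vertical).
Torsion M = P·e = 20.1 × 13.5 = 271.35 kip·in.
Critical point at (x, y) = (2.75, 3.75) from centroid. f_tx = M·y/J = 5.538 kip/in; f_ty = M·x/J = 4.061 kip/in.
Resultant f_max = √[f_tx² + (f_v + f_ty)²] = √[5.538² + (1.34 + 4.061)²] = 7.735 kip/in.
Capacity per unit length: r_n/Ω = (1/2.0) × 0.6 × 100 × (0.707 × 0.75) = 15.91 kip/in.
7.735 ≤ 15.91 → adequate.

f_max ≈ 7.74 kip/in; adequate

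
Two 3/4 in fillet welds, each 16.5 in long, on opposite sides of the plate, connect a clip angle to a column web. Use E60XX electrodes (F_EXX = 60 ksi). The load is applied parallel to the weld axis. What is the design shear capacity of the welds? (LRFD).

Effective throat t_e = 0.707 × 0.75 = 0.5302 in.
Total length L = 33 in; A_we = 0.5302 × 33 = 17.5 in².
F_nw = 0.6 F_EXX = 0.6 × 60 = 36 ksi.
φR_n = 0.75 × 36 × 17.5 = 472.5 kips.

φR_n ≈ 472 kips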